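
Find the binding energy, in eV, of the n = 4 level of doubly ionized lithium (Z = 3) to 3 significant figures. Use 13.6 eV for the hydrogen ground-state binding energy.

E_n = −13.6 Z²/n² = −122.4/n² eV for Z = 3.
E_4 = −122.4/16 = −7.65 eV, so ionization (to E = 0) requires 7.65 eV.

7.65 eV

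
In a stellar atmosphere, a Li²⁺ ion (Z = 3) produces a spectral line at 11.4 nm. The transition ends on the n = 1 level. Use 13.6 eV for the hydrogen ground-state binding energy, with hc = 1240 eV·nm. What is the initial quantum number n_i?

The photon energy is ΔE = hc/λ = 1240 / 11.4 = 108.8 eV.
With Z = 3, ΔE = 122.4 × (1/n_f² − 1/n_i²), so 1/n_f² − 1/n_i² = 0.8887.
With n_f = 1: 1/n_i² = 1/1 − 0.8887 = 0.1113, so n_i ≈ 3.00.

n_i = 3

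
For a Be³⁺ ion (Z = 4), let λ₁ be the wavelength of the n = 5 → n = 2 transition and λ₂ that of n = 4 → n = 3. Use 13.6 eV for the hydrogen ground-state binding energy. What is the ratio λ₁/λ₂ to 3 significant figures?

0.231

λ ∝ 1/ΔE ∝ 1/(1/n_f² − 1/n_i²), and the Z² and hc factors cancel in the ratio.
λ₁/λ₂ = (1/3² − 1/4²)/(1/2² − 1/5²) = 0.04861/0.2100 = 0.231.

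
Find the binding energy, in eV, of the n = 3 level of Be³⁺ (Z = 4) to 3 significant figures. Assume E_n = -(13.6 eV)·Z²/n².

24.2 eV

E_n = −13.6 Z²/n² = −217.6/n² eV for Z = 4.
E_3 = −217.6/9 = −24.2 eV, so ionization (to E = 0) requires 24.2 eV.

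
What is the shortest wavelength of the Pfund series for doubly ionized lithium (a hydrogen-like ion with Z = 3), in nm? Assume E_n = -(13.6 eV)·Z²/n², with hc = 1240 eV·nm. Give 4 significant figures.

253.3 nm

The Pfund series has lower level n_f = 5; the series limit corresponds to n_i → ∞.
ΔE_max = 13.6 × 9 / 5² = 4.896 eV.
λ_min = 1240 / 4.896 = 253.3 nm.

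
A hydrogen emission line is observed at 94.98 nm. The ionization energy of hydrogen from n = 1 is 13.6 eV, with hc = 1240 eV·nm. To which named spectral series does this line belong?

Lyman

ΔE = 1240/94.98 = 13.06 eV.
This matches 13.6 × (1/1² − 1/5²), so n_f = 1: the Lyman series.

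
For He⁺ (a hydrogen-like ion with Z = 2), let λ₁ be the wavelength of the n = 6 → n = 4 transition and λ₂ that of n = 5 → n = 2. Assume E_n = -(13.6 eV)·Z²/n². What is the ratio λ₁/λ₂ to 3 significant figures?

6.05

λ ∝ 1/ΔE ∝ 1/(1/n_f² − 1/n_i²), and the Z² and hc factors cancel in the ratio.
λ₁/λ₂ = (1/2² − 1/5²)/(1/4² − 1/6²) = 0.2100/0.03472 = 6.05.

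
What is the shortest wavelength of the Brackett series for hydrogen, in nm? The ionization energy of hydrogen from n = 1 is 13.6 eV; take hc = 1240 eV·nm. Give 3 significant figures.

1460 nm

The Brackett series has lower level n_f = 4; the series limit corresponds to n_i → ∞.
ΔE_max = 13.6 × 1 / 4² = 0.8500 eV.
λ_min = 1240 / 0.8500 = 1460 nm.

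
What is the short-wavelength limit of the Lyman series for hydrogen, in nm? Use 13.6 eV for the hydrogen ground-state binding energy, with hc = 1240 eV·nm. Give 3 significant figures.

91.2 nm

The Lyman series has lower level n_f = 1; the series limit corresponds to n_i → ∞.
ΔE_max = 13.6 × 1 / 1² = 13.60 eV.
λ_min = 1240 / 13.60 = 91.2 nm.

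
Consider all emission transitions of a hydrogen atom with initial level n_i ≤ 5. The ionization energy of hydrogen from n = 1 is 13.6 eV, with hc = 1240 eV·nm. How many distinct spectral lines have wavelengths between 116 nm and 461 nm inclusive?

Enumerate all n_i → n_f pairs with 1 ≤ n_f < n_i ≤ 5 and compute λ = 1240 / [13.6·1·(1/n_f² − 1/n_i²)].
Lines falling in [116, 461] nm: 2→1 (121.6 nm), 5→2 (434.2 nm).

2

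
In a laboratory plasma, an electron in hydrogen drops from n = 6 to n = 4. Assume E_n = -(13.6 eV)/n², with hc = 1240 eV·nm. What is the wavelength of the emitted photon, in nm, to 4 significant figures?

ΔE = 13.60 × (1/4² − 1/6²) = 13.60 × 0.03472 = 0.4722 eV.
λ = hc/ΔE = 1240 / 0.4722 = 2626 nm.

2626 nm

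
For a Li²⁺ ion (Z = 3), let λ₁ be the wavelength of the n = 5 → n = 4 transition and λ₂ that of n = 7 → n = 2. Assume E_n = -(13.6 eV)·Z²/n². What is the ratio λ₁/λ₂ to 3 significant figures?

λ ∝ 1/ΔE ∝ 1/(1/n_f² − 1/n_i²), and the Z² and hc factors cancel in the ratio.
λ₁/λ₂ = (1/2² − 1/7²)/(1/4² − 1/5²) = 0.2296/0.02250 = 10.2.

10.2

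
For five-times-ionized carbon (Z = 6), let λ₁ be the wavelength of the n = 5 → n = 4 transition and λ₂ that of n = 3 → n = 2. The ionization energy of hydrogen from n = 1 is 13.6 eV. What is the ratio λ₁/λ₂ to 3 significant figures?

λ ∝ 1/ΔE ∝ 1/(1/n_f² − 1/n_i²), and the Z² and hc factors cancel in the ratio.
λ₁/λ₂ = (1/2² − 1/3²)/(1/4² − 1/5²) = 0.1389/0.02250 = 6.17.

6.17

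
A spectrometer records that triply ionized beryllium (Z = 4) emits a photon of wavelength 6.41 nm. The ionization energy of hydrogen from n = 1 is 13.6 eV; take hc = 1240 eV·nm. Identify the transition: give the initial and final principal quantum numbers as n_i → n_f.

n_i = 3, n_f = 1

The photon energy is ΔE = hc/λ = 1240 / 6.41 = 193.4 eV.
With Z = 4, ΔE = 217.6 × (1/n_f² − 1/n_i²), so 1/n_f² − 1/n_i² = 0.8890.
Trying n_f = 1 gives 1/n_i² = 0.1110, i.e. n_i ≈ 3; this pair matches.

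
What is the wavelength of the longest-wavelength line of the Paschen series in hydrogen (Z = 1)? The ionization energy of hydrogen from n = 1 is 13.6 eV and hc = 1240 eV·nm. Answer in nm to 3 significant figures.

1880 nm

The Paschen series terminates on n_f = 3; the first line has n_i = 3+1 = 4.
ΔE = 13.60 × (1/3² − 1/4²) = 0.6611 eV.
λ = 1240 / 0.6611 = 1880 nm.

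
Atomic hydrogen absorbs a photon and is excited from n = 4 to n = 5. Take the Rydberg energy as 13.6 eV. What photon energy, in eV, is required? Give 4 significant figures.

E_5 = −13.60/25 = −0.5440 eV and E_4 = −13.60/16 = −0.8500 eV.
The photon energy is |E_5 − E_4| = 0.3060 eV.

0.3060 eV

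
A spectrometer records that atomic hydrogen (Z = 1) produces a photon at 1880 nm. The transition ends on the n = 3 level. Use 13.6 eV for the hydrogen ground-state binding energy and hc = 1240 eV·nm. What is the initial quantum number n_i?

n_i = 4

The photon energy is ΔE = hc/λ = 1240 / 1880 = 0.6596 eV.
With Z = 1, ΔE = 13.60 × (1/n_f² − 1/n_i²), so 1/n_f² − 1/n_i² = 0.04850.
With n_f = 3: 1/n_i² = 1/9 − 0.04850 = 0.06261, so n_i ≈ 4.00.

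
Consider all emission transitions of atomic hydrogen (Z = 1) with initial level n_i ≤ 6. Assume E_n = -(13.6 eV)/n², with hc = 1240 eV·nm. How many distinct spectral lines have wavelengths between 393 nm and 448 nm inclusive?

2

Enumerate all n_i → n_f pairs with 1 ≤ n_f < n_i ≤ 6 and compute λ = 1240 / [13.6·1·(1/n_f² − 1/n_i²)].
Lines falling in [393, 448] nm: 6→2 (410.3 nm), 5→2 (434.2 nm).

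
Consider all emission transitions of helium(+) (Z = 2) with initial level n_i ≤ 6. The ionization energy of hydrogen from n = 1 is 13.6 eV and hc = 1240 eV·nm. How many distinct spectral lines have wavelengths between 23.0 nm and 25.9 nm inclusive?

4

Enumerate all n_i → n_f pairs with 1 ≤ n_f < n_i ≤ 6 and compute λ = 1240 / [13.6·4·(1/n_f² − 1/n_i²)].
Lines falling in [23.0, 25.9] nm: 6→1 (23.45 nm), 5→1 (23.74 nm), 4→1 (24.31 nm), 3→1 (25.64 nm).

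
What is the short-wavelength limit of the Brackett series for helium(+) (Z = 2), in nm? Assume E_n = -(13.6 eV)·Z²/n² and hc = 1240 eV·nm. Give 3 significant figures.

The Brackett series has lower level n_f = 4; the series limit corresponds to n_i → ∞.
ΔE_max = 13.6 × 4 / 4² = 3.400 eV.
λ_min = 1240 / 3.400 = 365 nm.

365 nm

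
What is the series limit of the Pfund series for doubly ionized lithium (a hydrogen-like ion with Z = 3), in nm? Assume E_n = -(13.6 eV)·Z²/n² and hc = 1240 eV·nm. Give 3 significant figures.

253 nm

The Pfund series has lower level n_f = 5; the series limit corresponds to n_i → ∞.
ΔE_max = 13.6 × 9 / 5² = 4.896 eV.
λ_min = 1240 / 4.896 = 253 nm.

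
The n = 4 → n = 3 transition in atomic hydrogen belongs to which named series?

The series is set by the lower level: n_f = 3 is the Paschen series.

Paschen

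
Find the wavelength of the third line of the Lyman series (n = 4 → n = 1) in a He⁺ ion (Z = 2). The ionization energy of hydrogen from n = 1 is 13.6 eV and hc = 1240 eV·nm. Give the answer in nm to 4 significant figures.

24.31 nm

The Lyman series terminates on n_f = 1; the third line has n_i = 1+3 = 4.
ΔE = 54.40 × (1/1² − 1/4²) = 51.00 eV.
λ = 1240 / 51.00 = 24.31 nm.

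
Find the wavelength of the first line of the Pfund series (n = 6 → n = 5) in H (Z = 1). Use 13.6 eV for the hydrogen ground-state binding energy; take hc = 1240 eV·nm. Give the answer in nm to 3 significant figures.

7460 nm

The Pfund series terminates on n_f = 5; the first line has n_i = 5+1 = 6.
ΔE = 13.60 × (1/5² − 1/6²) = 0.1662 eV.
λ = 1240 / 0.1662 = 7460 nm.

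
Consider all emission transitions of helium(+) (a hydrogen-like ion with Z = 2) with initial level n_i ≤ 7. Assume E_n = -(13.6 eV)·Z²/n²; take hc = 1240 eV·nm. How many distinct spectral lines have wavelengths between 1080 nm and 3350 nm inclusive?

Enumerate all n_i → n_f pairs with 1 ≤ n_f < n_i ≤ 7 and compute λ = 1240 / [13.6·4·(1/n_f² − 1/n_i²)].
Lines falling in [1080, 3350] nm: 7→5 (1163 nm), 6→5 (1865 nm), 7→6 (3093 nm).

3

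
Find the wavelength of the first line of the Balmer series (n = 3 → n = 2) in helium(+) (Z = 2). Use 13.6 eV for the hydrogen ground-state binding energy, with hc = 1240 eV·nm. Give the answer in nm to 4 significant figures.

164.1 nm

The Balmer series terminates on n_f = 2; the first line has n_i = 2+1 = 3.
ΔE = 54.40 × (1/2² − 1/3²) = 7.556 eV.
λ = 1240 / 7.556 = 164.1 nm.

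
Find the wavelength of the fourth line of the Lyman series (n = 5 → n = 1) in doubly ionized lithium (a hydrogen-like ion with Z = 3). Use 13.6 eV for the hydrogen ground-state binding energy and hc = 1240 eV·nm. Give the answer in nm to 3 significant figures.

The Lyman series terminates on n_f = 1; the fourth line has n_i = 1+4 = 5.
ΔE = 122.4 × (1/1² − 1/5²) = 117.5 eV.
λ = 1240 / 117.5 = 10.6 nm.

10.6 nm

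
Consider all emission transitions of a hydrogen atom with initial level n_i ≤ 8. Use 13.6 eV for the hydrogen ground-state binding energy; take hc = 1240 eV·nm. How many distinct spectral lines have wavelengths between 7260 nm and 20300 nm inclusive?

Enumerate all n_i → n_f pairs with 1 ≤ n_f < n_i ≤ 8 and compute λ = 1240 / [13.6·1·(1/n_f² − 1/n_i²)].
Lines falling in [7260, 20300] nm: 6→5 (7460 nm), 8→6 (7503 nm), 7→6 (12370 nm), 8→7 (19060 nm).

4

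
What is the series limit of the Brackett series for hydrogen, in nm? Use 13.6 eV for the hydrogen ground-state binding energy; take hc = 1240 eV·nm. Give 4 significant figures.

1459 nm

The Brackett series has lower level n_f = 4; the series limit corresponds to n_i → ∞.
ΔE_max = 13.6 × 1 / 4² = 0.8500 eV.
λ_min = 1240 / 0.8500 = 1459 nm.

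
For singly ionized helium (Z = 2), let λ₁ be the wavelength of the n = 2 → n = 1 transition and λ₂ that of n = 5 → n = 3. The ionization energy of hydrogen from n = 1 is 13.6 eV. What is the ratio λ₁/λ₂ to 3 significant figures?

0.0948

λ ∝ 1/ΔE ∝ 1/(1/n_f² − 1/n_i²), and the Z² and hc factors cancel in the ratio.
λ₁/λ₂ = (1/3² − 1/5²)/(1/1² − 1/2²) = 0.07111/0.7500 = 0.0948.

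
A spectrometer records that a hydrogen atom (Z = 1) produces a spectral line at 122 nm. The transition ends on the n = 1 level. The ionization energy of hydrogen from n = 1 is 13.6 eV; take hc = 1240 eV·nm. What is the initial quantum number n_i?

n_i = 2

The photon energy is ΔE = hc/λ = 1240 / 122 = 10.16 eV.
With Z = 1, ΔE = 13.60 × (1/n_f² − 1/n_i²), so 1/n_f² − 1/n_i² = 0.7473.
With n_f = 1: 1/n_i² = 1/1 − 0.7473 = 0.2527, so n_i ≈ 1.99.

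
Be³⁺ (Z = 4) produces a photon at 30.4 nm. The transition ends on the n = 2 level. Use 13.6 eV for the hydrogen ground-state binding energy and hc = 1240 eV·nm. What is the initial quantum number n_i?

n_i = 4

The photon energy is ΔE = hc/λ = 1240 / 30.4 = 40.79 eV.
With Z = 4, ΔE = 217.6 × (1/n_f² − 1/n_i²), so 1/n_f² − 1/n_i² = 0.1875.
With n_f = 2: 1/n_i² = 1/4 − 0.1875 = 0.06255, so n_i ≈ 4.00.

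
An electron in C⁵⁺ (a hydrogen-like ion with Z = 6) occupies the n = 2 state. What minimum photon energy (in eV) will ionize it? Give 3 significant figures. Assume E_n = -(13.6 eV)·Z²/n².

122 eV

E_n = −13.6 Z²/n² = −489.6/n² eV for Z = 6.
E_2 = −489.6/4 = −122 eV, so ionization (to E = 0) requires 122 eV.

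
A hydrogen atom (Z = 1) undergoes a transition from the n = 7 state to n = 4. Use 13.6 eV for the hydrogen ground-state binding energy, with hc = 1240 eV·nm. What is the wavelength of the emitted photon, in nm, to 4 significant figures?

2166 nm

ΔE = 13.60 × (1/4² − 1/7²) = 13.60 × 0.04209 = 0.5724 eV.
λ = hc/ΔE = 1240 / 0.5724 = 2166 nm.
This line belongs to the Brackett series.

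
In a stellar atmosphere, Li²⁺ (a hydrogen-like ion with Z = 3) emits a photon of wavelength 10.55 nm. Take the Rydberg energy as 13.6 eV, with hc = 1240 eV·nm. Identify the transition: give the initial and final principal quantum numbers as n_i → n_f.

The photon energy is ΔE = hc/λ = 1240 / 10.55 = 117.5 eV.
With Z = 3, ΔE = 122.4 × (1/n_f² − 1/n_i²), so 1/n_f² − 1/n_i² = 0.9603.
Trying n_f = 1 gives 1/n_i² = 0.03974, i.e. n_i ≈ 5; this pair matches.

n_i = 5, n_f = 1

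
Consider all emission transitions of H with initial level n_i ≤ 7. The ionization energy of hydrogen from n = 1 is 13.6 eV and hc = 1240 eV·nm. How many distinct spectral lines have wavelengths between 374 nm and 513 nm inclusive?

Enumerate all n_i → n_f pairs with 1 ≤ n_f < n_i ≤ 7 and compute λ = 1240 / [13.6·1·(1/n_f² − 1/n_i²)].
Lines falling in [374, 513] nm: 7→2 (397.1 nm), 6→2 (410.3 nm), 5→2 (434.2 nm), 4→2 (486.3 nm).

4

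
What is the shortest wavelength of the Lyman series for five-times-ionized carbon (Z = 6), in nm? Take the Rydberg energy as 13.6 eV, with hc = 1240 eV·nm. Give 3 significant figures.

The Lyman series has lower level n_f = 1; the series limit corresponds to n_i → ∞.
ΔE_max = 13.6 × 36 / 1² = 489.6 eV.
λ_min = 1240 / 489.6 = 2.53 nm.

2.53 nm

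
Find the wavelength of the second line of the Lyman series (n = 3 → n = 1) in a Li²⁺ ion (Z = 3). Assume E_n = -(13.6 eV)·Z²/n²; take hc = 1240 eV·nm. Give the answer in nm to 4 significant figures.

11.40 nm

The Lyman series terminates on n_f = 1; the second line has n_i = 1+2 = 3.
ΔE = 122.4 × (1/1² − 1/3²) = 108.8 eV.
λ = 1240 / 108.8 = 11.40 nm.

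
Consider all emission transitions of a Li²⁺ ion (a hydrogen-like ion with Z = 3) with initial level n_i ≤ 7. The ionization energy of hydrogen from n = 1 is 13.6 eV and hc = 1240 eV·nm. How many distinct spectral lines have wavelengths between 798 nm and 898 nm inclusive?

Enumerate all n_i → n_f pairs with 1 ≤ n_f < n_i ≤ 7 and compute λ = 1240 / [13.6·9·(1/n_f² − 1/n_i²)].
Lines falling in [798, 898] nm: 6→5 (828.9 nm).

1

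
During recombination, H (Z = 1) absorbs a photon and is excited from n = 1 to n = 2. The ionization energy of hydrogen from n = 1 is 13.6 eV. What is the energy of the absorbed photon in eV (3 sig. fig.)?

10.2 eV

E_2 = −13.60/4 = −3.400 eV and E_1 = −13.60/1 = −13.60 eV.
The photon energy is |E_2 − E_1| = 10.2 eV.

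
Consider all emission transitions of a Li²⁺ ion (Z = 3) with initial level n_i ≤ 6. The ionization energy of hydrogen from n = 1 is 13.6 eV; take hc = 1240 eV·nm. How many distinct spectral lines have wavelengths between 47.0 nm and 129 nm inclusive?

Enumerate all n_i → n_f pairs with 1 ≤ n_f < n_i ≤ 6 and compute λ = 1240 / [13.6·9·(1/n_f² − 1/n_i²)].
Lines falling in [47.0, 129] nm: 5→2 (48.24 nm), 4→2 (54.03 nm), 3→2 (72.94 nm), 6→3 (121.6 nm).

4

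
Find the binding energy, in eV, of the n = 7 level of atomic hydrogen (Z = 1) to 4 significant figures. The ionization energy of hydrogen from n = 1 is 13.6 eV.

0.2776 eV

E_7 = −13.60/49 = −0.2776 eV, so ionization (to E = 0) requires 0.2776 eV.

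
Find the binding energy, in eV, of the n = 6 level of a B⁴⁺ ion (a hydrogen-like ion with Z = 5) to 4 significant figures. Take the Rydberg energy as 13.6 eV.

E_n = −13.6 Z²/n² = −340.0/n² eV for Z = 5.
E_6 = −340.0/36 = −9.444 eV, so ionization (to E = 0) requires 9.444 eV.

9.444 eV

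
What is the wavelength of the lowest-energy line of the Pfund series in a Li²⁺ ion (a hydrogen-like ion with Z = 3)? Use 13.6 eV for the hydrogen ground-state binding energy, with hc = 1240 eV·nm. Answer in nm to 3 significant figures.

829 nm

The Pfund series terminates on n_f = 5; the first line has n_i = 5+1 = 6.
ΔE = 122.4 × (1/5² − 1/6²) = 1.496 eV.
λ = 1240 / 1.496 = 829 nm.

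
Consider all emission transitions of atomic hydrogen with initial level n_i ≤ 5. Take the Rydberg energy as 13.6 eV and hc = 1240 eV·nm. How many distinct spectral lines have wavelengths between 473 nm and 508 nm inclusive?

Enumerate all n_i → n_f pairs with 1 ≤ n_f < n_i ≤ 5 and compute λ = 1240 / [13.6·1·(1/n_f² − 1/n_i²)].
Lines falling in [473, 508] nm: 4→2 (486.3 nm).

1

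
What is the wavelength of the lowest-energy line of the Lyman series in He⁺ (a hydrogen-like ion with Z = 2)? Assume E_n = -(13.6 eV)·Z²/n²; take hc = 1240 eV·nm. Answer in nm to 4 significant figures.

30.39 nm

The Lyman series terminates on n_f = 1; the first line has n_i = 1+1 = 2.
ΔE = 54.40 × (1/1² − 1/2²) = 40.80 eV.
λ = 1240 / 40.80 = 30.39 nm.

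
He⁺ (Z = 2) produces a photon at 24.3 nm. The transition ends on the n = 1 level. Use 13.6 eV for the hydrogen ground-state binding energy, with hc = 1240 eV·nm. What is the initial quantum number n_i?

The photon energy is ΔE = hc/λ = 1240 / 24.3 = 51.03 eV.
With Z = 2, ΔE = 54.40 × (1/n_f² − 1/n_i²), so 1/n_f² − 1/n_i² = 0.9380.
With n_f = 1: 1/n_i² = 1/1 − 0.9380 = 0.06197, so n_i ≈ 4.02.

n_i = 4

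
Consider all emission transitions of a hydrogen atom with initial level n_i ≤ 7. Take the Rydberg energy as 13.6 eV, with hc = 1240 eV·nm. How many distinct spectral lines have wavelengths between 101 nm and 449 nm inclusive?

Enumerate all n_i → n_f pairs with 1 ≤ n_f < n_i ≤ 7 and compute λ = 1240 / [13.6·1·(1/n_f² − 1/n_i²)].
Lines falling in [101, 449] nm: 3→1 (102.6 nm), 2→1 (121.6 nm), 7→2 (397.1 nm), 6→2 (410.3 nm), 5→2 (434.2 nm).

5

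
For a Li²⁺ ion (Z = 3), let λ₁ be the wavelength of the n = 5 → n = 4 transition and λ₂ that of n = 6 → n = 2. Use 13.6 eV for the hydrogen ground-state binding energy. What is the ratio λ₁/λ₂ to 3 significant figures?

9.88

λ ∝ 1/ΔE ∝ 1/(1/n_f² − 1/n_i²), and the Z² and hc factors cancel in the ratio.
λ₁/λ₂ = (1/2² − 1/6²)/(1/4² − 1/5²) = 0.2222/0.02250 = 9.88.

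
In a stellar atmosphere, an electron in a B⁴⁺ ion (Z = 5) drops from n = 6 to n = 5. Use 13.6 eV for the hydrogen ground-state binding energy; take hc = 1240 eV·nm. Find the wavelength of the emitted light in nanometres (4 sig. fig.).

For Z = 5 the level energies scale as Z², so the effective Rydberg energy is 13.6 × 25 = 340.0 eV.
ΔE = 340.0 × (1/5² − 1/6²) = 340.0 × 0.01222 = 4.156 eV.
λ = hc/ΔE = 1240 / 4.156 = 298.4 nm.

298.4 nm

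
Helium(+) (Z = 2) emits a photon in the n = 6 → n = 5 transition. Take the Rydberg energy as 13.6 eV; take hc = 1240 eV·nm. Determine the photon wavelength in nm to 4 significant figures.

For Z = 2 the level energies scale as Z², so the effective Rydberg energy is 13.6 × 4 = 54.40 eV.
ΔE = 54.40 × (1/5² − 1/6²) = 54.40 × 0.01222 = 0.6649 eV.
λ = hc/ΔE = 1240 / 0.6649 = 1865 nm.

1865 nm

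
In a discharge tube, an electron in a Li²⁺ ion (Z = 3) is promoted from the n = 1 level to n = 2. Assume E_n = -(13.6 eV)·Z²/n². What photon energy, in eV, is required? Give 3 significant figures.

The Bohr energies scale as Z², so for Z = 3: E_n = −122.4/n² eV.
E_2 = −122.4/4 = −30.60 eV and E_1 = −122.4/1 = −122.4 eV.
The photon energy is |E_2 − E_1| = 91.8 eV.

91.8 eV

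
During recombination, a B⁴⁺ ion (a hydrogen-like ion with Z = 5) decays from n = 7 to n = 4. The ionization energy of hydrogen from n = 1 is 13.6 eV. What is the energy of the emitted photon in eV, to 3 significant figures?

14.3 eV

The Bohr energies scale as Z², so for Z = 5: E_n = −340.0/n² eV.
E_7 = −340.0/49 = −6.939 eV and E_4 = −340.0/16 = −21.25 eV.
The photon energy is |E_7 − E_4| = 14.3 eV.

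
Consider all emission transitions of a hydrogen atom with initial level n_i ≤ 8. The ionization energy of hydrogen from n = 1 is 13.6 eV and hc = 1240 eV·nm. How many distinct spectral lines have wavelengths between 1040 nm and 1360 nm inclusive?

Enumerate all n_i → n_f pairs with 1 ≤ n_f < n_i ≤ 8 and compute λ = 1240 / [13.6·1·(1/n_f² − 1/n_i²)].
Lines falling in [1040, 1360] nm: 6→3 (1094 nm), 5→3 (1282 nm).

2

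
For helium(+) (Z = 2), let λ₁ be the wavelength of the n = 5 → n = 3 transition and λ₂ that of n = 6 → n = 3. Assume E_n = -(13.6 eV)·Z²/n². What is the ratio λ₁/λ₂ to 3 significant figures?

1.17

λ ∝ 1/ΔE ∝ 1/(1/n_f² − 1/n_i²), and the Z² and hc factors cancel in the ratio.
λ₁/λ₂ = (1/3² − 1/6²)/(1/3² − 1/5²) = 0.08333/0.07111 = 1.17.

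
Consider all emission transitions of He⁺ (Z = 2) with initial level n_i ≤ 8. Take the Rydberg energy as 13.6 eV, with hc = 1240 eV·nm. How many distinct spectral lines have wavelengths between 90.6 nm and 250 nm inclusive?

Enumerate all n_i → n_f pairs with 1 ≤ n_f < n_i ≤ 8 and compute λ = 1240 / [13.6·4·(1/n_f² − 1/n_i²)].
Lines falling in [90.6, 250] nm: 8→2 (97.25 nm), 7→2 (99.28 nm), 6→2 (102.6 nm), 5→2 (108.5 nm), 4→2 (121.6 nm), 3→2 (164.1 nm), 8→3 (238.7 nm).

7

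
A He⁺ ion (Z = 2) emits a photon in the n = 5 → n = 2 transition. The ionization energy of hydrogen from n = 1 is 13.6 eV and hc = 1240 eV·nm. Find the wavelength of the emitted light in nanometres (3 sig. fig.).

109 nm

For Z = 2 the level energies scale as Z², so the effective Rydberg energy is 13.6 × 4 = 54.40 eV.
ΔE = 54.40 × (1/2² − 1/5²) = 54.40 × 0.2100 = 11.42 eV.
λ = hc/ΔE = 1240 / 11.42 = 109 nm.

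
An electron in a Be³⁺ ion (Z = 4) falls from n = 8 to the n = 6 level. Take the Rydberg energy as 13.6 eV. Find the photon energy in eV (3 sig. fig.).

The Bohr energies scale as Z², so for Z = 4: E_n = −217.6/n² eV.
E_8 = −217.6/64 = −3.400 eV and E_6 = −217.6/36 = −6.044 eV.
The photon energy is |E_8 − E_6| = 2.64 eV.

2.64 eV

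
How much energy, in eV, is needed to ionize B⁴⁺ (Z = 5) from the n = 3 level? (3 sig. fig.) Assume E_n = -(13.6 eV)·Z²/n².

37.8 eV

E_n = −13.6 Z²/n² = −340.0/n² eV for Z = 5.
E_3 = −340.0/9 = −37.8 eV, so ionization (to E = 0) requires 37.8 eV.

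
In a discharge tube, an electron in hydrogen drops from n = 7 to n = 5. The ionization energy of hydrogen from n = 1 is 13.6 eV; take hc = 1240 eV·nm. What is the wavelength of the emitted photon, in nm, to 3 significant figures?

ΔE = 13.60 × (1/5² − 1/7²) = 13.60 × 0.01959 = 0.2664 eV.
λ = hc/ΔE = 1240 / 0.2664 = 4650 nm.
This line belongs to the Pfund series.

4650 nm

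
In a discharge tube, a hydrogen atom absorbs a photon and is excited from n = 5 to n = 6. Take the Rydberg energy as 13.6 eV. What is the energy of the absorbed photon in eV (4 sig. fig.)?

0.1662 eV

E_6 = −13.60/36 = −0.3778 eV and E_5 = −13.60/25 = −0.5440 eV.
The photon energy is |E_6 − E_5| = 0.1662 eV.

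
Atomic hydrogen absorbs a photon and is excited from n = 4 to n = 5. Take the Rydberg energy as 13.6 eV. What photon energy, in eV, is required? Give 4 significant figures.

0.3060 eV

E_5 = −13.60/25 = −0.5440 eV and E_4 = −13.60/16 = −0.8500 eV.
The photon energy is |E_5 − E_4| = 0.3060 eV.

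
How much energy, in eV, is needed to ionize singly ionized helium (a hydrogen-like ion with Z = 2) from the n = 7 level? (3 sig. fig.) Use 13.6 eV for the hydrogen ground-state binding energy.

E_n = −13.6 Z²/n² = −54.40/n² eV for Z = 2.
E_7 = −54.40/49 = −1.11 eV, so ionization (to E = 0) requires 1.11 eV.

1.11 eV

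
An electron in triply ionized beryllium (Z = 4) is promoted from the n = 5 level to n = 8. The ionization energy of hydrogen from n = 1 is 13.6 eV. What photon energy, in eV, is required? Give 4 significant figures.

5.304 eV

The Bohr energies scale as Z², so for Z = 4: E_n = −217.6/n² eV.
E_8 = −217.6/64 = −3.400 eV and E_5 = −217.6/25 = −8.704 eV.
The photon energy is |E_8 − E_5| = 5.304 eV.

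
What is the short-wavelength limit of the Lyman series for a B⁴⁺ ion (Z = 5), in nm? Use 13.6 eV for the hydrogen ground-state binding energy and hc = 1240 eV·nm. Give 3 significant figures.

3.65 nm

The Lyman series has lower level n_f = 1; the series limit corresponds to n_i → ∞.
ΔE_max = 13.6 × 25 / 1² = 340.0 eV.
λ_min = 1240 / 340.0 = 3.65 nm.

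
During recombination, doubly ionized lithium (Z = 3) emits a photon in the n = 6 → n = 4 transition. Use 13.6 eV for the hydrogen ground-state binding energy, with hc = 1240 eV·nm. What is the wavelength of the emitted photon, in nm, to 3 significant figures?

For Z = 3 the level energies scale as Z², so the effective Rydberg energy is 13.6 × 9 = 122.4 eV.
ΔE = 122.4 × (1/4² − 1/6²) = 122.4 × 0.03472 = 4.250 eV.
λ = hc/ΔE = 1240 / 4.250 = 292 nm.

292 nm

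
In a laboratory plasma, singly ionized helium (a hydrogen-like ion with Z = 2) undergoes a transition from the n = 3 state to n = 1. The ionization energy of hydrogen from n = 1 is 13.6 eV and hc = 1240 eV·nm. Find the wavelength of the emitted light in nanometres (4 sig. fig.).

For Z = 2 the level energies scale as Z², so the effective Rydberg energy is 13.6 × 4 = 54.40 eV.
ΔE = 54.40 × (1/1² − 1/3²) = 54.40 × 0.8889 = 48.36 eV.
λ = hc/ΔE = 1240 / 48.36 = 25.64 nm.

25.64 nm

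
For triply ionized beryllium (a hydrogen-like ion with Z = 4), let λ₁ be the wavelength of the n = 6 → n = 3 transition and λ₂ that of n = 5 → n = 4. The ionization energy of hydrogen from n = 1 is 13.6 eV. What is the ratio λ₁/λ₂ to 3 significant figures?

λ ∝ 1/ΔE ∝ 1/(1/n_f² − 1/n_i²), and the Z² and hc factors cancel in the ratio.
λ₁/λ₂ = (1/4² − 1/5²)/(1/3² − 1/6²) = 0.02250/0.08333 = 0.270.

0.270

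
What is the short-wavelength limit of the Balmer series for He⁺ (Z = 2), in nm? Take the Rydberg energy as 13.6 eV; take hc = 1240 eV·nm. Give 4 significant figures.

91.18 nm

The Balmer series has lower level n_f = 2; the series limit corresponds to n_i → ∞.
ΔE_max = 13.6 × 4 / 2² = 13.60 eV.
λ_min = 1240 / 13.60 = 91.18 nm.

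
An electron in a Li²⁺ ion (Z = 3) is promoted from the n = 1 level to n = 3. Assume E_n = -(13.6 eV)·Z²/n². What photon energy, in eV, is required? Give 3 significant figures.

109 eV

The Bohr energies scale as Z², so for Z = 3: E_n = −122.4/n² eV.
E_3 = −122.4/9 = −13.60 eV and E_1 = −122.4/1 = −122.4 eV.
The photon energy is |E_3 − E_1| = 109 eV.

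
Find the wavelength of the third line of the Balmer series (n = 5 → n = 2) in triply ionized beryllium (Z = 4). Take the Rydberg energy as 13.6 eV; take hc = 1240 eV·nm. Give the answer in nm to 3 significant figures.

27.1 nm

The Balmer series terminates on n_f = 2; the third line has n_i = 2+3 = 5.
ΔE = 217.6 × (1/2² − 1/5²) = 45.70 eV.
λ = 1240 / 45.70 = 27.1 nm.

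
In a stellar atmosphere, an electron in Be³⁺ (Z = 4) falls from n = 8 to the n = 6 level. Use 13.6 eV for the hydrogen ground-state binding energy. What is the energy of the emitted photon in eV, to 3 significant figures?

2.64 eV

The Bohr energies scale as Z², so for Z = 4: E_n = −217.6/n² eV.
E_8 = −217.6/64 = −3.400 eV and E_6 = −217.6/36 = −6.044 eV.
The photon energy is |E_8 − E_6| = 2.64 eV.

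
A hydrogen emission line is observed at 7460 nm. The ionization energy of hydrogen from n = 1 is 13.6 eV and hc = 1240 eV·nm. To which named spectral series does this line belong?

ΔE = 1240/7460 = 0.1662 eV.
This matches 13.6 × (1/5² − 1/6²), so n_f = 5: the Pfund series.

Pfund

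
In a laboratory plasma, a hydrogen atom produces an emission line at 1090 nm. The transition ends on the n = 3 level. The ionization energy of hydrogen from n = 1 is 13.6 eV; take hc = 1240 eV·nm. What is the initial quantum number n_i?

The photon energy is ΔE = hc/λ = 1240 / 1090 = 1.138 eV.
With Z = 1, ΔE = 13.60 × (1/n_f² − 1/n_i²), so 1/n_f² − 1/n_i² = 0.08365.
With n_f = 3: 1/n_i² = 1/9 − 0.08365 = 0.02746, so n_i ≈ 6.03.

n_i = 6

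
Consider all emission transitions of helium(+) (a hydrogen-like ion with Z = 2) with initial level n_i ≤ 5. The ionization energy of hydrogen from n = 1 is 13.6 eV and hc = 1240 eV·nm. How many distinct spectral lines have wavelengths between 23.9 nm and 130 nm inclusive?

5

Enumerate all n_i → n_f pairs with 1 ≤ n_f < n_i ≤ 5 and compute λ = 1240 / [13.6·4·(1/n_f² − 1/n_i²)].
Lines falling in [23.9, 130] nm: 4→1 (24.31 nm), 3→1 (25.64 nm), 2→1 (30.39 nm), 5→2 (108.5 nm), 4→2 (121.6 nm).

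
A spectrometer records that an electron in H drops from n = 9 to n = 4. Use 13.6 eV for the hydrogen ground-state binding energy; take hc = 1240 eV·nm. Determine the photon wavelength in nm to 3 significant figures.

ΔE = 13.60 × (1/4² − 1/9²) = 13.60 × 0.05015 = 0.6821 eV.
λ = hc/ΔE = 1240 / 0.6821 = 1820 nm.
This line belongs to the Brackett series.

1820 nm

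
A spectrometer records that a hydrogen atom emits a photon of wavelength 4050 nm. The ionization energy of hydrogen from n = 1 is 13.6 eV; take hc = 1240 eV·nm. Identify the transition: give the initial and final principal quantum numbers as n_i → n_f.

n_i = 5, n_f = 4

The photon energy is ΔE = hc/λ = 1240 / 4050 = 0.3062 eV.
With Z = 1, ΔE = 13.60 × (1/n_f² − 1/n_i²), so 1/n_f² − 1/n_i² = 0.02251.
Trying n_f = 4 gives 1/n_i² = 0.03999, i.e. n_i ≈ 5; this pair matches.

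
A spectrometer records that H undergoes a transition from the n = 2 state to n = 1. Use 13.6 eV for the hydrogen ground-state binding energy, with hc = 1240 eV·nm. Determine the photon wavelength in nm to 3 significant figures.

122 nm

ΔE = 13.60 × (1/1² − 1/2²) = 13.60 × 0.7500 = 10.20 eV.
λ = hc/ΔE = 1240 / 10.20 = 122 nm.
This line belongs to the Lyman series.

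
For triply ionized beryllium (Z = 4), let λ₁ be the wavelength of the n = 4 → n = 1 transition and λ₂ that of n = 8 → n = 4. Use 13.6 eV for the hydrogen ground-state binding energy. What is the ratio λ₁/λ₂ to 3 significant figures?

λ ∝ 1/ΔE ∝ 1/(1/n_f² − 1/n_i²), and the Z² and hc factors cancel in the ratio.
λ₁/λ₂ = (1/4² − 1/8²)/(1/1² − 1/4²) = 0.04688/0.9375 = 0.0500.

0.0500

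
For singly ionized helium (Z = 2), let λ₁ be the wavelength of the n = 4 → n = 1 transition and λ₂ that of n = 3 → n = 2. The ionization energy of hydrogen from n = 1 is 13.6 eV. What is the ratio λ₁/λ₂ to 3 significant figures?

λ ∝ 1/ΔE ∝ 1/(1/n_f² − 1/n_i²), and the Z² and hc factors cancel in the ratio.
λ₁/λ₂ = (1/2² − 1/3²)/(1/1² − 1/4²) = 0.1389/0.9375 = 0.148.

0.148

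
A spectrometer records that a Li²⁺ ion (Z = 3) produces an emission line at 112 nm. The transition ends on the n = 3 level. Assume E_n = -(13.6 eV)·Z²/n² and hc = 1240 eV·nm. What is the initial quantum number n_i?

n_i = 7

The photon energy is ΔE = hc/λ = 1240 / 112 = 11.07 eV.
With Z = 3, ΔE = 122.4 × (1/n_f² − 1/n_i²), so 1/n_f² − 1/n_i² = 0.09045.
With n_f = 3: 1/n_i² = 1/9 − 0.09045 = 0.02066, so n_i ≈ 6.96.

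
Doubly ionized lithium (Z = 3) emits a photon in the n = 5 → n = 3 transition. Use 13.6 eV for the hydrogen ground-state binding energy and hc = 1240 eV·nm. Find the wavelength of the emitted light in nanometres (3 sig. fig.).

For Z = 3 the level energies scale as Z², so the effective Rydberg energy is 13.6 × 9 = 122.4 eV.
ΔE = 122.4 × (1/3² − 1/5²) = 122.4 × 0.07111 = 8.704 eV.
λ = hc/ΔE = 1240 / 8.704 = 142 nm.

142 nm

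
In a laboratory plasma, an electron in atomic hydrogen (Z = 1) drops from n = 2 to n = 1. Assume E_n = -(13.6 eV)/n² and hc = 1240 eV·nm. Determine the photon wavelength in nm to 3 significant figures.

ΔE = 13.60 × (1/1² − 1/2²) = 13.60 × 0.7500 = 10.20 eV.
λ = hc/ΔE = 1240 / 10.20 = 122 nm.
This line belongs to the Lyman series.

122 nm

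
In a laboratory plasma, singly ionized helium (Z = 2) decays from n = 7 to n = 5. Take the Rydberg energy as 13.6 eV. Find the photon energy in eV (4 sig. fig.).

1.066 eV

The Bohr energies scale as Z², so for Z = 2: E_n = −54.40/n² eV.
E_7 = −54.40/49 = −1.110 eV and E_5 = −54.40/25 = −2.176 eV.
The photon energy is |E_7 − E_5| = 1.066 eV.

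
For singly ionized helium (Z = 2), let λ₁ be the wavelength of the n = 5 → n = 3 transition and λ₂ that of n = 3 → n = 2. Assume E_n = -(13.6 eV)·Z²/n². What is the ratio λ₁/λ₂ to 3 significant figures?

1.95

λ ∝ 1/ΔE ∝ 1/(1/n_f² − 1/n_i²), and the Z² and hc factors cancel in the ratio.
λ₁/λ₂ = (1/2² − 1/3²)/(1/3² − 1/5²) = 0.1389/0.07111 = 1.95.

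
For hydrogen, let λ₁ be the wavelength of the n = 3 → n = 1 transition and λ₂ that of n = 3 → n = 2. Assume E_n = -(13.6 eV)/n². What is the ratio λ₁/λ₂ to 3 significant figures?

λ ∝ 1/ΔE ∝ 1/(1/n_f² − 1/n_i²), and the Z² and hc factors cancel in the ratio.
λ₁/λ₂ = (1/2² − 1/3²)/(1/1² − 1/3²) = 0.1389/0.8889 = 0.156.

0.156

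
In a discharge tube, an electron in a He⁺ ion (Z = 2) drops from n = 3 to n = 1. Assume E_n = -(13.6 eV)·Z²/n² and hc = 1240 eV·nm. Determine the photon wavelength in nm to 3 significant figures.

25.6 nm

For Z = 2 the level energies scale as Z², so the effective Rydberg energy is 13.6 × 4 = 54.40 eV.
ΔE = 54.40 × (1/1² − 1/3²) = 54.40 × 0.8889 = 48.36 eV.
λ = hc/ΔE = 1240 / 48.36 = 25.6 nm.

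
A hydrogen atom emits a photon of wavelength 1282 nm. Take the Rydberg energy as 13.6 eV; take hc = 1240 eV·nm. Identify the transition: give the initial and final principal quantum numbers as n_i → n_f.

The photon energy is ΔE = hc/λ = 1240 / 1282 = 0.9672 eV.
With Z = 1, ΔE = 13.60 × (1/n_f² − 1/n_i²), so 1/n_f² − 1/n_i² = 0.07112.
Trying n_f = 3 gives 1/n_i² = 0.03999, i.e. n_i ≈ 5; this pair matches.

n_i = 5, n_f = 3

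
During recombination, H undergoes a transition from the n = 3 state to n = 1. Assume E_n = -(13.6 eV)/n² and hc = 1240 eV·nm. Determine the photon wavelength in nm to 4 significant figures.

ΔE = 13.60 × (1/1² − 1/3²) = 13.60 × 0.8889 = 12.09 eV.
λ = hc/ΔE = 1240 / 12.09 = 102.6 nm.
This line belongs to the Lyman series.

102.6 nm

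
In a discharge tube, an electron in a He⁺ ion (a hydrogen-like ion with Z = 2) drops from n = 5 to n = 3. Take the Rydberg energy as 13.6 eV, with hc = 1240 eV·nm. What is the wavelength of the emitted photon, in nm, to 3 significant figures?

For Z = 2 the level energies scale as Z², so the effective Rydberg energy is 13.6 × 4 = 54.40 eV.
ΔE = 54.40 × (1/3² − 1/5²) = 54.40 × 0.07111 = 3.868 eV.
λ = hc/ΔE = 1240 / 3.868 = 321 nm.

321 nm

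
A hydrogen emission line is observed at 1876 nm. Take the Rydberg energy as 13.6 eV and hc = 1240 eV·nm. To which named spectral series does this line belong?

ΔE = 1240/1876 = 0.6610 eV.
This matches 13.6 × (1/3² − 1/4²), so n_f = 3: the Paschen series.

Paschen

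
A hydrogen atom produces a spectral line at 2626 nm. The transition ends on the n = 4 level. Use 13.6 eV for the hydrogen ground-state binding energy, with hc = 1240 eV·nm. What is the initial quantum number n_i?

n_i = 6

The photon energy is ΔE = hc/λ = 1240 / 2626 = 0.4722 eV.
With Z = 1, ΔE = 13.60 × (1/n_f² − 1/n_i²), so 1/n_f² − 1/n_i² = 0.03472.
With n_f = 4: 1/n_i² = 1/16 − 0.03472 = 0.02778, so n_i ≈ 6.00.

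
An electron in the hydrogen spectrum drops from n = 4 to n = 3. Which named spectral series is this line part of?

The series is set by the lower level: n_f = 3 is the Paschen series.

Paschen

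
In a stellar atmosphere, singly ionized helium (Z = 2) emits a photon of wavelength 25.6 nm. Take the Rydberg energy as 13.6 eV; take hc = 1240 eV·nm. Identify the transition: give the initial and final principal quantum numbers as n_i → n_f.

n_i = 3, n_f = 1

The photon energy is ΔE = hc/λ = 1240 / 25.6 = 48.44 eV.
With Z = 2, ΔE = 54.40 × (1/n_f² − 1/n_i²), so 1/n_f² − 1/n_i² = 0.8904.
Trying n_f = 1 gives 1/n_i² = 0.1096, i.e. n_i ≈ 3; this pair matches.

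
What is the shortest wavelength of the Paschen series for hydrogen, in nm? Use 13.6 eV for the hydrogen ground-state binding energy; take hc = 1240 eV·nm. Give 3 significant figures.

The Paschen series has lower level n_f = 3; the series limit corresponds to n_i → ∞.
ΔE_max = 13.6 × 1 / 3² = 1.511 eV.
λ_min = 1240 / 1.511 = 821 nm.

821 nm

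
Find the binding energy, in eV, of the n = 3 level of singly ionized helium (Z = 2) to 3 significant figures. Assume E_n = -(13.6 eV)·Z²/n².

E_n = −13.6 Z²/n² = −54.40/n² eV for Z = 2.
E_3 = −54.40/9 = −6.04 eV, so ionization (to E = 0) requires 6.04 eV.

6.04 eV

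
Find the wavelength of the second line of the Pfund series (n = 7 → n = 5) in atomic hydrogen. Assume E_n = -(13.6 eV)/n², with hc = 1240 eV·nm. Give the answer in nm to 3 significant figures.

4650 nm

The Pfund series terminates on n_f = 5; the second line has n_i = 5+2 = 7.
ΔE = 13.60 × (1/5² − 1/7²) = 0.2664 eV.
λ = 1240 / 0.2664 = 4650 nm.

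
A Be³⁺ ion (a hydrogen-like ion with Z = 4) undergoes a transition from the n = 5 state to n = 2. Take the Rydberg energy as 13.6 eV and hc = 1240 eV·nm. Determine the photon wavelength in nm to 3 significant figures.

27.1 nm

For Z = 4 the level energies scale as Z², so the effective Rydberg energy is 13.6 × 16 = 217.6 eV.
ΔE = 217.6 × (1/2² − 1/5²) = 217.6 × 0.2100 = 45.70 eV.
λ = hc/ΔE = 1240 / 45.70 = 27.1 nm.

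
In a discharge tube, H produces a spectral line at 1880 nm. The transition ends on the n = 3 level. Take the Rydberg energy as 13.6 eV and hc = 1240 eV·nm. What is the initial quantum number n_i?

n_i = 4

The photon energy is ΔE = hc/λ = 1240 / 1880 = 0.6596 eV.
With Z = 1, ΔE = 13.60 × (1/n_f² − 1/n_i²), so 1/n_f² − 1/n_i² = 0.04850.
With n_f = 3: 1/n_i² = 1/9 − 0.04850 = 0.06261, so n_i ≈ 4.00.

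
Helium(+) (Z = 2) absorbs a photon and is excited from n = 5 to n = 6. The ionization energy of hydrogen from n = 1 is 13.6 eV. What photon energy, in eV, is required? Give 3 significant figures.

The Bohr energies scale as Z², so for Z = 2: E_n = −54.40/n² eV.
E_6 = −54.40/36 = −1.511 eV and E_5 = −54.40/25 = −2.176 eV.
The photon energy is |E_6 − E_5| = 0.665 eV.

0.665 eV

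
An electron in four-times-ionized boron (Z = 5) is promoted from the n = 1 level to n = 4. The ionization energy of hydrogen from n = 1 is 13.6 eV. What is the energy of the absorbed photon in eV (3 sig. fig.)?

319 eV

The Bohr energies scale as Z², so for Z = 5: E_n = −340.0/n² eV.
E_4 = −340.0/16 = −21.25 eV and E_1 = −340.0/1 = −340.0 eV.
The photon energy is |E_4 − E_1| = 319 eV.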